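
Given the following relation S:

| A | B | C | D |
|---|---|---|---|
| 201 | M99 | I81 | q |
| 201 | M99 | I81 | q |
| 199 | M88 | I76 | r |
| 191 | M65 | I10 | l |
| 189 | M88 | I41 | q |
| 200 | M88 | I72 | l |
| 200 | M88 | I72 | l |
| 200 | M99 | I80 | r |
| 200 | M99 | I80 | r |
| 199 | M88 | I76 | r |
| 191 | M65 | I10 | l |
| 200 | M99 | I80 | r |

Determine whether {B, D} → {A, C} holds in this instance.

(B=M99, D=q): 2 rows → {A,C} = (201, I81), (201, I81) ✓
(B=M88, D=r): 2 rows → {A,C} = (199, I76), (199, I76) ✓
(B=M65, D=l): 2 rows → {A,C} = (191, I10), (191, I10) ✓
(B=M88, D=q): 1 row → {A,C} = (189, I41) ✓
(B=M88, D=l): 2 rows → {A,C} = (200, I72), (200, I72) ✓
(B=M99, D=r): 3 rows → {A,C} = (200, I80), (200, I80), (200, I80) ✓
Every {B, D} value is associated with a single {A, C} value, so {B, D} → {A, C} holds.

Yes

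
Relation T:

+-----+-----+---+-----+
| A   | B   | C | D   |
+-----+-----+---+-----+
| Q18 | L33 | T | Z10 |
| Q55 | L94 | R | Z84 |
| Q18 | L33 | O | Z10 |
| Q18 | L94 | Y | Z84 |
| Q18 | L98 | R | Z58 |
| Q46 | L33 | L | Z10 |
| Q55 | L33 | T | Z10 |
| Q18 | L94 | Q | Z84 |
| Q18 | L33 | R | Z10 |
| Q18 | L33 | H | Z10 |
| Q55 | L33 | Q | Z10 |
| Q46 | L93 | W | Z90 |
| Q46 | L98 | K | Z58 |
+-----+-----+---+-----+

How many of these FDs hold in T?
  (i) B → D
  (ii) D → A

1

(i) B → D: every LHS value maps to a single RHS value — holds.
(ii) D → A: D=Z10: 7 rows → A takes values {Q18, Q46, Q55} — violation; D=Z84: 3 rows → A takes values {Q55, Q18} — violation; D=Z58: 2 rows → A takes values {Q18, Q46} — violation — fails.
1 of the 2 dependencies holds.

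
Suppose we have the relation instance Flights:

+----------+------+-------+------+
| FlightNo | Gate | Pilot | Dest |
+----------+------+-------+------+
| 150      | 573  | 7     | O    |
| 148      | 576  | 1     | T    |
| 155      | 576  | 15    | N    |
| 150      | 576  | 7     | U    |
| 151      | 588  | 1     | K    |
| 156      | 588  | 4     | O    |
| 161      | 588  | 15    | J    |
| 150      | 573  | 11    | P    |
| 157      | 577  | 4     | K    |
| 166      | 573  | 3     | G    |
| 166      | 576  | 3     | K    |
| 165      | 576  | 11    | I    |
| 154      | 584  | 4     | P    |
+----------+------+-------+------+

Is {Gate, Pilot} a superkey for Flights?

Yes

All 13 rows have distinct {Gate, Pilot} values, so {Gate, Pilot} → (all attributes) holds and {Gate, Pilot} is a superkey.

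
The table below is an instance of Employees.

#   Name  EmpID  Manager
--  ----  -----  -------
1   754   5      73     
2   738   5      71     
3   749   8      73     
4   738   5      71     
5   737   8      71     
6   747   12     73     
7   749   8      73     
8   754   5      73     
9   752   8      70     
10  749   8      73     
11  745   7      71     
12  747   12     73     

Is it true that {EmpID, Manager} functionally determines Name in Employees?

Yes

(EmpID=5, Manager=73): rows 1, 8 → Name = 754, 754 ✓
(EmpID=5, Manager=71): rows 2, 4 → Name = 738, 738 ✓
(EmpID=8, Manager=73): rows 3, 7, 10 → Name = 749, 749, 749 ✓
(EmpID=8, Manager=71): row 5 → Name = 737 ✓
(EmpID=12, Manager=73): rows 6, 12 → Name = 747, 747 ✓
(EmpID=8, Manager=70): row 9 → Name = 752 ✓
(EmpID=7, Manager=71): row 11 → Name = 745 ✓
Every {EmpID, Manager} value is associated with a single Name value, so {EmpID, Manager} → Name holds.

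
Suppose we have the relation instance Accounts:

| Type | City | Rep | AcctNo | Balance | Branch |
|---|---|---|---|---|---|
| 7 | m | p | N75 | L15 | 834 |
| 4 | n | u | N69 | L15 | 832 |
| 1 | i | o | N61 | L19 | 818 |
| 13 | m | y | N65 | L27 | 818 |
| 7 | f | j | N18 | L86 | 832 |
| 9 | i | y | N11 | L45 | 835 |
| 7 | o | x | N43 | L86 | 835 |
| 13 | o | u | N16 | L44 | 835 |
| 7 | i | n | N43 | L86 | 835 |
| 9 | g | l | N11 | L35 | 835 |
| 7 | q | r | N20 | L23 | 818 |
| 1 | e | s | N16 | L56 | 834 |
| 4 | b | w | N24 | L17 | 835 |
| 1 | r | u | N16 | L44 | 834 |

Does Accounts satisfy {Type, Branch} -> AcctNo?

(Type=7, Branch=834): 1 row → AcctNo = N75 ✓
(Type=4, Branch=832): 1 row → AcctNo = N69 ✓
(Type=1, Branch=818): 1 row → AcctNo = N61 ✓
(Type=13, Branch=818): 1 row → AcctNo = N65 ✓
(Type=7, Branch=832): 1 row → AcctNo = N18 ✓
(Type=9, Branch=835): 2 rows → AcctNo = N11, N11 ✓
(Type=7, Branch=835): 2 rows → AcctNo = N43, N43 ✓
(Type=13, Branch=835): 1 row → AcctNo = N16 ✓
(Type=7, Branch=818): 1 row → AcctNo = N20 ✓
(Type=1, Branch=834): 2 rows → AcctNo = N16, N16 ✓
(Type=4, Branch=835): 1 row → AcctNo = N24 ✓
Every {Type, Branch} value is associated with a single AcctNo value, so {Type, Branch} -> AcctNo holds.

Yes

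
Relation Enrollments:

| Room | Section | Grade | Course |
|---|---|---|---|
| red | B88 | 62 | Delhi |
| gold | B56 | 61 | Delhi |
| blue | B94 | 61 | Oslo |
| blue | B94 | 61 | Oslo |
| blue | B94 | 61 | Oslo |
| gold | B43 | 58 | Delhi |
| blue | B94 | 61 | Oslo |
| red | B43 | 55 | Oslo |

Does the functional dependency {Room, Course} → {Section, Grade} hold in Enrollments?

(Room=red, Course=Delhi): 1 row → {Section,Grade} = (B88, 62) ✓
(Room=gold, Course=Delhi): 2 rows → {Section,Grade} takes values {(B56, 61), (B43, 58)} — violation
(Room=blue, Course=Oslo): 4 rows → {Section,Grade} = (B94, 61), (B94, 61), (B94, 61), (B94, 61) ✓
(Room=red, Course=Oslo): 1 row → {Section,Grade} = (B43, 55) ✓
Two rows agree on {Room, Course} but differ on {Section, Grade}, so {Room, Course} → {Section, Grade} does not hold.

No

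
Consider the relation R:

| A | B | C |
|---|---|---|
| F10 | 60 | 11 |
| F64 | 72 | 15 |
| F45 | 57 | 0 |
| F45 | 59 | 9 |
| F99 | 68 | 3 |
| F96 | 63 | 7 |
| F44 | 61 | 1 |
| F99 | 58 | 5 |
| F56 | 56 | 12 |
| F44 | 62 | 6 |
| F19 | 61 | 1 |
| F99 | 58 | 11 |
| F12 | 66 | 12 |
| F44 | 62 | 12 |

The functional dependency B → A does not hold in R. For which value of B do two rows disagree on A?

B=60: 1 row → A = F10 ✓
B=72: 1 row → A = F64 ✓
B=57: 1 row → A = F45 ✓
B=59: 1 row → A = F45 ✓
B=68: 1 row → A = F99 ✓
B=63: 1 row → A = F96 ✓
B=61: 2 rows → A takes values {F44, F19} — violation
B=58: 2 rows → A = F99, F99 ✓
B=56: 1 row → A = F56 ✓
B=62: 2 rows → A = F44, F44 ✓
B=66: 1 row → A = F12 ✓
The only B value with inconsistent A is B=61.

61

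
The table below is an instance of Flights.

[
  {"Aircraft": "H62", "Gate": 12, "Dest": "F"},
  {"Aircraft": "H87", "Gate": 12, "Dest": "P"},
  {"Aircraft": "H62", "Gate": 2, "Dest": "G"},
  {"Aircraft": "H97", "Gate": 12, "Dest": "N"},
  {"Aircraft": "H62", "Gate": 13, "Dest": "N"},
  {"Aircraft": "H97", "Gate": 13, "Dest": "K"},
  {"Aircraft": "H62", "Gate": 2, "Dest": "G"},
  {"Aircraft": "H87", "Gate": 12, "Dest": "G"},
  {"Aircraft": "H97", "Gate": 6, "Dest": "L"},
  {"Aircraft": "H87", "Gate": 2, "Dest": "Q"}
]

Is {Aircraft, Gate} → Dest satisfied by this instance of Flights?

No

(Aircraft=H62, Gate=12): 1 row → Dest = F ✓
(Aircraft=H87, Gate=12): 2 rows → Dest takes values {P, G} — violation
(Aircraft=H62, Gate=2): 2 rows → Dest = G, G ✓
(Aircraft=H97, Gate=12): 1 row → Dest = N ✓
(Aircraft=H62, Gate=13): 1 row → Dest = N ✓
(Aircraft=H97, Gate=13): 1 row → Dest = K ✓
(Aircraft=H97, Gate=6): 1 row → Dest = L ✓
(Aircraft=H87, Gate=2): 1 row → Dest = Q ✓
Two rows agree on {Aircraft, Gate} but differ on Dest, so {Aircraft, Gate} → Dest does not hold.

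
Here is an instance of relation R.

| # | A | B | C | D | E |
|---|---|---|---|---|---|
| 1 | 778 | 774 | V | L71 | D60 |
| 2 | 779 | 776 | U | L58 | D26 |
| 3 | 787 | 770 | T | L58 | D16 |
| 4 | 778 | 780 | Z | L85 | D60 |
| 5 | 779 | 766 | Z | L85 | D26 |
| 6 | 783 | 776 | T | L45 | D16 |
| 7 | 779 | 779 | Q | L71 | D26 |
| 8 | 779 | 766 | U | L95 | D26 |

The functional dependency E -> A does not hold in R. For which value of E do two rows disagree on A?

E=D60: rows 1, 4 → A = 778, 778 ✓
E=D26: rows 2, 5, 7, 8 → A = 779, 779, 779, 779 ✓
E=D16: rows 3, 6 → A takes values {787, 783} — violation
The only E value with inconsistent A is E=D16.

D16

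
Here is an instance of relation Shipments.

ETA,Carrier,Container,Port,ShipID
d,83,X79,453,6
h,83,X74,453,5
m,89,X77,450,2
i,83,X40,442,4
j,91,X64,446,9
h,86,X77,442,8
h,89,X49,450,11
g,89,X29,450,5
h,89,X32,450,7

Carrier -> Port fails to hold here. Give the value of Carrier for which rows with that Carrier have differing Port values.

Carrier=83: 3 rows → Port takes values {453, 442} — violation
Carrier=89: 4 rows → Port = 450, 450, 450, 450 ✓
Carrier=91: 1 row → Port = 446 ✓
Carrier=86: 1 row → Port = 442 ✓
The only Carrier value with inconsistent Port is Carrier=83.

83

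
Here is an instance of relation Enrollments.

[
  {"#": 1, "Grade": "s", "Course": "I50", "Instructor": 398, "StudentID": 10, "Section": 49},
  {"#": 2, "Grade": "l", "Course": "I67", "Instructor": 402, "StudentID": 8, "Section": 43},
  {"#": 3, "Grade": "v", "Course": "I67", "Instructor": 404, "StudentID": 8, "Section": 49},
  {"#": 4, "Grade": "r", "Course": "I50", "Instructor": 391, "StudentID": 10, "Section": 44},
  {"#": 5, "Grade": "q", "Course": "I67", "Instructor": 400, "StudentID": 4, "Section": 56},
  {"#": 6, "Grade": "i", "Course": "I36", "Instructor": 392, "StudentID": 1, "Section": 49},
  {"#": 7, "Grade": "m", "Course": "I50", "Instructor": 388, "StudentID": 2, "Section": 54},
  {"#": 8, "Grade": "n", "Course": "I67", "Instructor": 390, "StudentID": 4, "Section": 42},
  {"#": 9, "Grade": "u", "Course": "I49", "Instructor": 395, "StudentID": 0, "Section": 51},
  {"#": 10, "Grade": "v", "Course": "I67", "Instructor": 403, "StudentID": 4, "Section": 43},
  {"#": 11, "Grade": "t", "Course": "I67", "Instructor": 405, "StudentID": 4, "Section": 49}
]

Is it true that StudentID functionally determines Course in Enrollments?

Yes

StudentID=10: rows 1, 4 → Course = I50, I50 ✓
StudentID=8: rows 2, 3 → Course = I67, I67 ✓
StudentID=4: rows 5, 8, 10, 11 → Course = I67, I67, I67, I67 ✓
StudentID=1: row 6 → Course = I36 ✓
StudentID=2: row 7 → Course = I50 ✓
StudentID=0: row 9 → Course = I49 ✓
Every StudentID value is associated with a single Course value, so StudentID -> Course holds.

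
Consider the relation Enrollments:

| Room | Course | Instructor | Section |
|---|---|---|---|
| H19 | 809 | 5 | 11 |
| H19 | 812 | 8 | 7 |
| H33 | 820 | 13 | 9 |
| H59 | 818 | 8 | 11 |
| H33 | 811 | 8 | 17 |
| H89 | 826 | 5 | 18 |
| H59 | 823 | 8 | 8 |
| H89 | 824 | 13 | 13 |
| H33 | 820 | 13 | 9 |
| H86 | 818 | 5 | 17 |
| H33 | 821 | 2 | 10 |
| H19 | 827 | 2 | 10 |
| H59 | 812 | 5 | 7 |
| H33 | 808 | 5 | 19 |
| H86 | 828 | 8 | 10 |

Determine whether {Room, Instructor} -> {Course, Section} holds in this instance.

(Room=H19, Instructor=5): 1 row → {Course,Section} = (809, 11) ✓
(Room=H19, Instructor=8): 1 row → {Course,Section} = (812, 7) ✓
(Room=H33, Instructor=13): 2 rows → {Course,Section} = (820, 9), (820, 9) ✓
(Room=H59, Instructor=8): 2 rows → {Course,Section} takes values {(818, 11), (823, 8)} — violation
(Room=H33, Instructor=8): 1 row → {Course,Section} = (811, 17) ✓
(Room=H89, Instructor=5): 1 row → {Course,Section} = (826, 18) ✓
(Room=H89, Instructor=13): 1 row → {Course,Section} = (824, 13) ✓
(Room=H86, Instructor=5): 1 row → {Course,Section} = (818, 17) ✓
(Room=H33, Instructor=2): 1 row → {Course,Section} = (821, 10) ✓
(Room=H19, Instructor=2): 1 row → {Course,Section} = (827, 10) ✓
(Room=H59, Instructor=5): 1 row → {Course,Section} = (812, 7) ✓
(Room=H33, Instructor=5): 1 row → {Course,Section} = (808, 19) ✓
(Room=H86, Instructor=8): 1 row → {Course,Section} = (828, 10) ✓
Two rows agree on {Room, Instructor} but differ on {Course, Section}, so {Room, Instructor} -> {Course, Section} does not hold.

No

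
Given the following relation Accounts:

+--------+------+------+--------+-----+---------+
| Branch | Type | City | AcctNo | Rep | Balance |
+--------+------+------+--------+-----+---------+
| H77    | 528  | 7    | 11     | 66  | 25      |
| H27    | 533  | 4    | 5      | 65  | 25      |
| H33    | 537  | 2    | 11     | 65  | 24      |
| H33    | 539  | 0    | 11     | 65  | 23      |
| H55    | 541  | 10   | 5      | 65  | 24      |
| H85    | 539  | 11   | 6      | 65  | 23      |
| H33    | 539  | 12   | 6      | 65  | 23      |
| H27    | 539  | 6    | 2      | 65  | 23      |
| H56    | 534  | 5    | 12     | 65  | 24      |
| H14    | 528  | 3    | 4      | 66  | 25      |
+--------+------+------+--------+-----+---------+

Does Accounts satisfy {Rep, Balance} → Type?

(Rep=66, Balance=25): 2 rows → Type = 528, 528 ✓
(Rep=65, Balance=25): 1 row → Type = 533 ✓
(Rep=65, Balance=24): 3 rows → Type takes values {537, 541, 534} — violation
(Rep=65, Balance=23): 4 rows → Type = 539, 539, 539, 539 ✓
Two rows agree on {Rep, Balance} but differ on Type, so {Rep, Balance} → Type does not hold.

No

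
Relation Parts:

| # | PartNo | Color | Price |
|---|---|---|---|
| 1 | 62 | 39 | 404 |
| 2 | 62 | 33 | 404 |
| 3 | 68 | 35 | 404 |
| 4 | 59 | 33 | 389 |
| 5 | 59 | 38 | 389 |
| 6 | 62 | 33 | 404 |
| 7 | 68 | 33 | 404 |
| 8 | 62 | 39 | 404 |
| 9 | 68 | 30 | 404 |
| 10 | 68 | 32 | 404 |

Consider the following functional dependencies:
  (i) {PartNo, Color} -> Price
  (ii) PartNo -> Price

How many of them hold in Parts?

2

(i) {PartNo, Color} -> Price: every LHS value maps to a single RHS value — holds.
(ii) PartNo -> Price: every LHS value maps to a single RHS value — holds.
2 of the 2 dependencies hold.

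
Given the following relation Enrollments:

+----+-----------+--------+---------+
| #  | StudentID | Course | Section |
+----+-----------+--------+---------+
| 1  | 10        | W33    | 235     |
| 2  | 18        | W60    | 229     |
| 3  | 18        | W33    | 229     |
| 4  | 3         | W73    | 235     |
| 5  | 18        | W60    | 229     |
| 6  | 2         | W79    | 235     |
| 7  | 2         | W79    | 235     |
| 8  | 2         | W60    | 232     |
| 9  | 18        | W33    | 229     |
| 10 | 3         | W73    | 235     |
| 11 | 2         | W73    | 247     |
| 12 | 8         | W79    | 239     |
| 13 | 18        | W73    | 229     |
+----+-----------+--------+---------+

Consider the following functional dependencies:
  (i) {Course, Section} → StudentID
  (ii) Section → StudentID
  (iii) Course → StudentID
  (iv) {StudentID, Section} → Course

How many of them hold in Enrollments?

1

(i) {Course, Section} → StudentID: every LHS value maps to a single RHS value — holds.
(ii) Section → StudentID: Section=235: rows 1, 4, 6, 7, 10 → StudentID takes values {10, 3, 2} — violation — fails.
(iii) Course → StudentID: Course=W33: rows 1, 3, 9 → StudentID takes values {10, 18} — violation; Course=W60: rows 2, 5, 8 → StudentID takes values {18, 2} — violation; Course=W73: rows 4, 10, 11, 13 → StudentID takes values {3, 2, 18} — violation; Course=W79: rows 6, 7, 12 → StudentID takes values {2, 8} — violation — fails.
(iv) {StudentID, Section} → Course: (StudentID=18, Section=229): rows 2, 3, 5, 9, 13 → Course takes values {W60, W33, W73} — violation — fails.
1 of the 4 dependencies holds.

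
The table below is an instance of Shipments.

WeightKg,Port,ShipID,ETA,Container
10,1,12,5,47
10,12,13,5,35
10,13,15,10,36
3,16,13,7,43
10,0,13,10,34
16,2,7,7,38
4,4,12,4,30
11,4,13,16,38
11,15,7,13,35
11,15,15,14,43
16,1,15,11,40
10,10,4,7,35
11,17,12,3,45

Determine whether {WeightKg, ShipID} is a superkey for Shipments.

No

Two distinct rows share (WeightKg=10, ShipID=13), so {WeightKg, ShipID} does not determine every attribute — not a superkey.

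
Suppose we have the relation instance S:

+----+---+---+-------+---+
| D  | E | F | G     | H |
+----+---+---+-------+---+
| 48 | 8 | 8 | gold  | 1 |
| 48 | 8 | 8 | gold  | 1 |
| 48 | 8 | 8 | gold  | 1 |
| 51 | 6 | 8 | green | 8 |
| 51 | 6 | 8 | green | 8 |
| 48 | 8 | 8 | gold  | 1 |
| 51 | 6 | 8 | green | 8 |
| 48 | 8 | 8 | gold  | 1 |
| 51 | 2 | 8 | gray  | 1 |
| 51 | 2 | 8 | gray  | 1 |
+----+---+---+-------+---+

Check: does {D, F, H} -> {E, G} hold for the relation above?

Yes

(D=48, F=8, H=1): 5 rows → {E,G} = (8, gold), (8, gold), (8, gold), (8, gold), (8, gold) ✓
(D=51, F=8, H=8): 3 rows → {E,G} = (6, green), (6, green), (6, green) ✓
(D=51, F=8, H=1): 2 rows → {E,G} = (2, gray), (2, gray) ✓
Every {D, F, H} value is associated with a single {E, G} value, so {D, F, H} -> {E, G} holds.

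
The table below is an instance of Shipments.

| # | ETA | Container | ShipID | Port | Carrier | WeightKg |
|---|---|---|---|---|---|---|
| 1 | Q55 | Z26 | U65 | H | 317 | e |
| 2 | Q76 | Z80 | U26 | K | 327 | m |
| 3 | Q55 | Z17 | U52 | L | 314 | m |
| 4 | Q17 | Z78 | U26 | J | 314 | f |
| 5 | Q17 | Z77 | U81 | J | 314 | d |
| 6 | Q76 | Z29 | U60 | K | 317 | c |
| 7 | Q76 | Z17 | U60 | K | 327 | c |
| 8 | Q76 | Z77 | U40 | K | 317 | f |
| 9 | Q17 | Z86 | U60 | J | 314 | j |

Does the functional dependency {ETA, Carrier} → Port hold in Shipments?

(ETA=Q55, Carrier=317): row 1 → Port = H ✓
(ETA=Q76, Carrier=327): rows 2, 7 → Port = K, K ✓
(ETA=Q55, Carrier=314): row 3 → Port = L ✓
(ETA=Q17, Carrier=314): rows 4, 5, 9 → Port = J, J, J ✓
(ETA=Q76, Carrier=317): rows 6, 8 → Port = K, K ✓
Every {ETA, Carrier} value is associated with a single Port value, so {ETA, Carrier} → Port holds.

Yes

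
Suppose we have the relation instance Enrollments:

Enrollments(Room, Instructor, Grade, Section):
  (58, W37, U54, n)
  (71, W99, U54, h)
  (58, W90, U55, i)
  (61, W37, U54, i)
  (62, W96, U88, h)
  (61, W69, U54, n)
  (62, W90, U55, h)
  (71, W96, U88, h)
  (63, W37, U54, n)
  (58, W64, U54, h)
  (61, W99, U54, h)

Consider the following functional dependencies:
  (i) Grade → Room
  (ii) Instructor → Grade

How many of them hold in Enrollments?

(i) Grade → Room: Grade=U54: 7 rows → Room takes values {58, 71, 61, 63} — violation; Grade=U55: 2 rows → Room takes values {58, 62} — violation; Grade=U88: 2 rows → Room takes values {62, 71} — violation — fails.
(ii) Instructor → Grade: every LHS value maps to a single RHS value — holds.
1 of the 2 dependencies holds.

1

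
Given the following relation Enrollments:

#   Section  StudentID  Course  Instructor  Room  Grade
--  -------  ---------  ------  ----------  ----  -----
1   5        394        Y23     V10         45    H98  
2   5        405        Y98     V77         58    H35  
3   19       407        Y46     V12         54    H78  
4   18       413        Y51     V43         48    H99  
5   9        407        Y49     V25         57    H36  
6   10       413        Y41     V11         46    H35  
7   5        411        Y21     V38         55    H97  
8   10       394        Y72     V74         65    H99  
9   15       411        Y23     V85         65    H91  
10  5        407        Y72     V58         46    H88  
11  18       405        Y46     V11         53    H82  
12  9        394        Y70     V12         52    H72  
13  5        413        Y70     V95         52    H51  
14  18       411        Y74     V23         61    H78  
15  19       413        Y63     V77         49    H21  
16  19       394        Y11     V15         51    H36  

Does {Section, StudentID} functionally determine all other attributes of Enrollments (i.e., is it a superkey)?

Yes

All 16 rows have distinct {Section, StudentID} values, so {Section, StudentID} → (all attributes) holds and {Section, StudentID} is a superkey.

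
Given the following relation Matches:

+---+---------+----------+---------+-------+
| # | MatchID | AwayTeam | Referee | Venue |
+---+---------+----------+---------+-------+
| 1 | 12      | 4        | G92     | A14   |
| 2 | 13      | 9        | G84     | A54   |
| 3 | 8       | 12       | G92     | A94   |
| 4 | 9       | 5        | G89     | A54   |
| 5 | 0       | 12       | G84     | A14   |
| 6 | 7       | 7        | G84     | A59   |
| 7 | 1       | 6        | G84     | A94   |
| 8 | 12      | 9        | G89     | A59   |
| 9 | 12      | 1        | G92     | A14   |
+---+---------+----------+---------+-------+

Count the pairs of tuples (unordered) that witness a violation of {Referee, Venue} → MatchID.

0

(Referee=G92, Venue=A14): all 2 rows agree on MatchID — 0 pairs.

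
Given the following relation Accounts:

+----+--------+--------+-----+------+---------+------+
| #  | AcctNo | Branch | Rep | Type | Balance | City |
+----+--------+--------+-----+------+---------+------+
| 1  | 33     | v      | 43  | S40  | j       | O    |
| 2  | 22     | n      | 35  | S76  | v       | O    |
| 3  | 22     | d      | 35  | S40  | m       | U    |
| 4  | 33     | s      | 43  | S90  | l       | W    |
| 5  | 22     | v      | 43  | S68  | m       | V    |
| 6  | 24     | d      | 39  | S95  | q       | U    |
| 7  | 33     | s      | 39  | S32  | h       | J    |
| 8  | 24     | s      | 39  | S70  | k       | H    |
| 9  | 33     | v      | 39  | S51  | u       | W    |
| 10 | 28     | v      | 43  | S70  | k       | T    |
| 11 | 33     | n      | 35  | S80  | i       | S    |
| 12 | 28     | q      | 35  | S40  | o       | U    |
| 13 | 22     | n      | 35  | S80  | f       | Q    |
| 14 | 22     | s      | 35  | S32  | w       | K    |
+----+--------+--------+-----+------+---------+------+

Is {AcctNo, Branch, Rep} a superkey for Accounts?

No

Rows 2 and 13 have the same {AcctNo, Branch, Rep} value (AcctNo=22, Branch=n, Rep=35) but are distinct tuples, so {AcctNo, Branch, Rep} does not determine every attribute — not a superkey.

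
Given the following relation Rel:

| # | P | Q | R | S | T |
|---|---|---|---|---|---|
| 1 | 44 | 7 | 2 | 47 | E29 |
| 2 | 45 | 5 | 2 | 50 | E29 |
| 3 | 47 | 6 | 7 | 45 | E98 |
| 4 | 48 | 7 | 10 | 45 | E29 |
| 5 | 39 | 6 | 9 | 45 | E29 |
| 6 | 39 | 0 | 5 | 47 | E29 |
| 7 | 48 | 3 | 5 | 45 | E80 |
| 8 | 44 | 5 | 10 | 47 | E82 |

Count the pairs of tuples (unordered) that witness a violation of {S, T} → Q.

2

(S=47, T=E29): violating pairs (1,6) — 1 pair.
(S=45, T=E29): violating pairs (4,5) — 1 pair.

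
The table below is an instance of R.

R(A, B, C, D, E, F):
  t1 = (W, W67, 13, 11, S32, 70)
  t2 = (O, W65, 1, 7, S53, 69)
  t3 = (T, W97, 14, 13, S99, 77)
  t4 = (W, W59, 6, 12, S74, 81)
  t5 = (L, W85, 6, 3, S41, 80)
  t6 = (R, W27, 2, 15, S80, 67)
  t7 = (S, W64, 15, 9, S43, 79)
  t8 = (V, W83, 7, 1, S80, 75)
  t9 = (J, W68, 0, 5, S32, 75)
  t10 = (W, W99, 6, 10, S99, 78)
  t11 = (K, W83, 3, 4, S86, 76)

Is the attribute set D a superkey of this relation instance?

All 11 rows have distinct D values, so D → (all attributes) holds and D is a superkey.

Yes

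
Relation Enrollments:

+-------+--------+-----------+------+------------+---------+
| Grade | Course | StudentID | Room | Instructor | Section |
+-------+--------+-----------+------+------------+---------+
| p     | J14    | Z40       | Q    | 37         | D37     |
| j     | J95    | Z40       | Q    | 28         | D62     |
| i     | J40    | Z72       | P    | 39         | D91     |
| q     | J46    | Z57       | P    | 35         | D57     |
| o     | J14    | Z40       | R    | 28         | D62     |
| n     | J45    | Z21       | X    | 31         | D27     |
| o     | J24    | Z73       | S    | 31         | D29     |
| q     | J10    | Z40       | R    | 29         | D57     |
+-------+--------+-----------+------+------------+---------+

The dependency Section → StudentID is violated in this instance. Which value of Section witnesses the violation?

Section=D37: 1 row → StudentID = Z40 ✓
Section=D62: 2 rows → StudentID = Z40, Z40 ✓
Section=D91: 1 row → StudentID = Z72 ✓
Section=D57: 2 rows → StudentID takes values {Z57, Z40} — violation
Section=D27: 1 row → StudentID = Z21 ✓
Section=D29: 1 row → StudentID = Z73 ✓
The only Section value with inconsistent StudentID is Section=D57.

D57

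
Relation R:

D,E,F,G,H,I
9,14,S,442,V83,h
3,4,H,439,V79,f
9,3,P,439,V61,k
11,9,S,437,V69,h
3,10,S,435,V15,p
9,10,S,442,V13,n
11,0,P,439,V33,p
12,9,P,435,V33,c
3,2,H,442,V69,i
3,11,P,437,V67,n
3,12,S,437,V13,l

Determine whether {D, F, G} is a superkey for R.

No

Two distinct rows share (D=9, F=S, G=442), so {D, F, G} does not determine every attribute — not a superkey.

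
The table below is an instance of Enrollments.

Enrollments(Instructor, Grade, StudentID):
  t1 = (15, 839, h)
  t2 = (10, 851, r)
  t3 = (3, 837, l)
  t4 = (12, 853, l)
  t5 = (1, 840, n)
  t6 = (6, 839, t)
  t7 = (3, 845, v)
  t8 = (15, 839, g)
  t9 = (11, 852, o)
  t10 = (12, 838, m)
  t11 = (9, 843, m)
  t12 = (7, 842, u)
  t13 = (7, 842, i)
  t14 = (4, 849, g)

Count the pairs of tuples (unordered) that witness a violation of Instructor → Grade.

2

Instructor=15: all 2 rows agree on Grade — 0 pairs.
Instructor=3: violating pairs (3,7) — 1 pair.
Instructor=12: violating pairs (4,10) — 1 pair.
Instructor=7: all 2 rows agree on Grade — 0 pairs.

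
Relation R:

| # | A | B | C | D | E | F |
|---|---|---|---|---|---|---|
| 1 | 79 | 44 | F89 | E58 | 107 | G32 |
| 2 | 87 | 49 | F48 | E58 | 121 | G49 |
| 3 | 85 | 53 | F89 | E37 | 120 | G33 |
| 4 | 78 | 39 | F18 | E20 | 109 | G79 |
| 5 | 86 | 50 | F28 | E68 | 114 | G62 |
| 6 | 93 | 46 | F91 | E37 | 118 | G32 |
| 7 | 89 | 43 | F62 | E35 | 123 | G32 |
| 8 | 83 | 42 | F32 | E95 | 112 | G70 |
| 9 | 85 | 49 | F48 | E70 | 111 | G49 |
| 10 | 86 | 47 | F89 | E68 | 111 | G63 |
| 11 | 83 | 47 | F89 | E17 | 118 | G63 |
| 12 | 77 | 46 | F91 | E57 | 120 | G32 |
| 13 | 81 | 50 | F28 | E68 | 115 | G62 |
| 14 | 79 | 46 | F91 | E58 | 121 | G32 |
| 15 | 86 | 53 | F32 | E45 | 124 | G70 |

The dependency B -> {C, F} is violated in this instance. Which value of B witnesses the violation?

B=44: row 1 → {C,F} = (F89, G32) ✓
B=49: rows 2, 9 → {C,F} = (F48, G49), (F48, G49) ✓
B=53: rows 3, 15 → {C,F} takes values {(F89, G33), (F32, G70)} — violation
B=39: row 4 → {C,F} = (F18, G79) ✓
B=50: rows 5, 13 → {C,F} = (F28, G62), (F28, G62) ✓
B=46: rows 6, 12, 14 → {C,F} = (F91, G32), (F91, G32), (F91, G32) ✓
B=43: row 7 → {C,F} = (F62, G32) ✓
B=42: row 8 → {C,F} = (F32, G70) ✓
B=47: rows 10, 11 → {C,F} = (F89, G63), (F89, G63) ✓
The only B value with inconsistent RHS is B=53.

53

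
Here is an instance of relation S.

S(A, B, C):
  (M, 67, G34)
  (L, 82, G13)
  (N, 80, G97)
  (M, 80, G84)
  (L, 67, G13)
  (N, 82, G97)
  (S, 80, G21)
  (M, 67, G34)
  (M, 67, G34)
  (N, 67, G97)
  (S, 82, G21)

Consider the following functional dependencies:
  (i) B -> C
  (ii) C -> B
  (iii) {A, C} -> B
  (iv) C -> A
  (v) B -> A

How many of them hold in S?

1

(i) B -> C: B=67: 5 rows → C takes values {G34, G13, G97} — violation; B=82: 3 rows → C takes values {G13, G97, G21} — violation; B=80: 3 rows → C takes values {G97, G84, G21} — violation — fails.
(ii) C -> B: C=G13: 2 rows → B takes values {82, 67} — violation; C=G97: 3 rows → B takes values {80, 82, 67} — violation; C=G21: 2 rows → B takes values {80, 82} — violation — fails.
(iii) {A, C} -> B: (A=L, C=G13): 2 rows → B takes values {82, 67} — violation; (A=N, C=G97): 3 rows → B takes values {80, 82, 67} — violation; (A=S, C=G21): 2 rows → B takes values {80, 82} — violation — fails.
(iv) C -> A: every LHS value maps to a single RHS value — holds.
(v) B -> A: B=67: 5 rows → A takes values {M, L, N} — violation; B=82: 3 rows → A takes values {L, N, S} — violation; B=80: 3 rows → A takes values {N, M, S} — violation — fails.
1 of the 5 dependencies holds.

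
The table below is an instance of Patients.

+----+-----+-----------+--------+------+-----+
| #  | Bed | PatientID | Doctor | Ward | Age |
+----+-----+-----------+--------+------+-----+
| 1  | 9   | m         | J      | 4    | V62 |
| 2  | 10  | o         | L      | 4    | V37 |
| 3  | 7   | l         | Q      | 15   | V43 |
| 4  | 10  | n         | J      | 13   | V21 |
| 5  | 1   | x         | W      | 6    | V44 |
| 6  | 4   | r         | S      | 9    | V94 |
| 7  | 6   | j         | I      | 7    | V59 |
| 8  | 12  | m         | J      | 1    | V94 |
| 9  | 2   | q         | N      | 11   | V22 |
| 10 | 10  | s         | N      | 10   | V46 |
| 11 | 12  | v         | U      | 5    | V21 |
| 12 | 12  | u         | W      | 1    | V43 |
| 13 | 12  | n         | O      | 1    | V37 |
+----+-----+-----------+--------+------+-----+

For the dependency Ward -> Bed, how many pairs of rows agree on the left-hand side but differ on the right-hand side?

Ward=4: violating pairs (1,2) — 1 pair.
Ward=1: all 3 rows agree on Bed — 0 pairs.

1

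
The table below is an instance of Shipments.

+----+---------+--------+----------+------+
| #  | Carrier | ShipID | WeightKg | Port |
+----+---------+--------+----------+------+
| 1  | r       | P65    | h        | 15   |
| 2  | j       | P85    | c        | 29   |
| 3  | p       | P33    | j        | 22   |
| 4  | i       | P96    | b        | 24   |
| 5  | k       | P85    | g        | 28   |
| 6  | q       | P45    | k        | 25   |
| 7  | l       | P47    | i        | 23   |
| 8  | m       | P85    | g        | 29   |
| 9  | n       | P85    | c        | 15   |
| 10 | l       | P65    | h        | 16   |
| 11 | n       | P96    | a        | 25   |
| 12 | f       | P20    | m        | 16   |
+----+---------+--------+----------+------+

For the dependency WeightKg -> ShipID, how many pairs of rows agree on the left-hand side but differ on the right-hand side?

WeightKg=h: all 2 rows agree on ShipID — 0 pairs.
WeightKg=c: all 2 rows agree on ShipID — 0 pairs.
WeightKg=g: all 2 rows agree on ShipID — 0 pairs.

0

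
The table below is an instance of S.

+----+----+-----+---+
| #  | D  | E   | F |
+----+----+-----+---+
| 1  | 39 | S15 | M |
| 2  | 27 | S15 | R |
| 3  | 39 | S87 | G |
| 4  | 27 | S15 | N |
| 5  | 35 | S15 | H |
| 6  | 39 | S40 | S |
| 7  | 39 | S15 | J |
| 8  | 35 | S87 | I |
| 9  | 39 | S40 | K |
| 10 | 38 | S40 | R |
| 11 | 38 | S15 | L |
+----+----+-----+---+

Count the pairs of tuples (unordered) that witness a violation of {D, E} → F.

(D=39, E=S15): violating pairs (1,7) — 1 pair.
(D=27, E=S15): violating pairs (2,4) — 1 pair.
(D=39, E=S40): violating pairs (6,9) — 1 pair.

3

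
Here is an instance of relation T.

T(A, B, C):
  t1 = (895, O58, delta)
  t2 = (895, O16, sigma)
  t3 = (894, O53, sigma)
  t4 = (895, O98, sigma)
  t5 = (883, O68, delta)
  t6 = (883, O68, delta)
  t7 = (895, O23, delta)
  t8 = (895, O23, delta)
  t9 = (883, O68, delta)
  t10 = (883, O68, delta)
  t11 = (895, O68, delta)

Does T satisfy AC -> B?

No

(A=895, C=delta): rows 1, 7, 8, 11 → B takes values {O58, O23, O68} — violation
(A=895, C=sigma): rows 2, 4 → B takes values {O16, O98} — violation
(A=894, C=sigma): row 3 → B = O53 ✓
(A=883, C=delta): rows 5, 6, 9, 10 → B = O68, O68, O68, O68 ✓
Two rows agree on AC but differ on B, so AC -> B does not hold.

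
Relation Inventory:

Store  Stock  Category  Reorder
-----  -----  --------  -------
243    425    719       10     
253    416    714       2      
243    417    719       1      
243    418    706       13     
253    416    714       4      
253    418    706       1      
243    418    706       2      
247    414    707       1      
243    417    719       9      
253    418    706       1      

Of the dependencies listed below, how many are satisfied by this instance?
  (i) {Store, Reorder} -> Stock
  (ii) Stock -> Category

2

(i) {Store, Reorder} -> Stock: every LHS value maps to a single RHS value — holds.
(ii) Stock -> Category: every LHS value maps to a single RHS value — holds.
2 of the 2 dependencies hold.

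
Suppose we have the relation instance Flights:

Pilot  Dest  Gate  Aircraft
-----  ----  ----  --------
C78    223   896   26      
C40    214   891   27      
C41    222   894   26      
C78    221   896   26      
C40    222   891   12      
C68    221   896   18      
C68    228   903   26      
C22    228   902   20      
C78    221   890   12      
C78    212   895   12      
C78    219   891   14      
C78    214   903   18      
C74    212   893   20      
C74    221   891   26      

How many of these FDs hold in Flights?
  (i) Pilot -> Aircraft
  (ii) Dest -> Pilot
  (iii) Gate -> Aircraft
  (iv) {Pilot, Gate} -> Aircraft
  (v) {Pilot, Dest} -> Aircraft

0

(i) Pilot -> Aircraft: Pilot=C78: 6 rows → Aircraft takes values {26, 12, 14, 18} — violation; Pilot=C40: 2 rows → Aircraft takes values {27, 12} — violation; Pilot=C68: 2 rows → Aircraft takes values {18, 26} — violation; Pilot=C74: 2 rows → Aircraft takes values {20, 26} — violation — fails.
(ii) Dest -> Pilot: Dest=214: 2 rows → Pilot takes values {C40, C78} — violation; Dest=222: 2 rows → Pilot takes values {C41, C40} — violation; Dest=221: 4 rows → Pilot takes values {C78, C68, C74} — violation; Dest=228: 2 rows → Pilot takes values {C68, C22} — violation; Dest=212: 2 rows → Pilot takes values {C78, C74} — violation — fails.
(iii) Gate -> Aircraft: Gate=896: 3 rows → Aircraft takes values {26, 18} — violation; Gate=891: 4 rows → Aircraft takes values {27, 12, 14, 26} — violation; Gate=903: 2 rows → Aircraft takes values {26, 18} — violation — fails.
(iv) {Pilot, Gate} -> Aircraft: (Pilot=C40, Gate=891): 2 rows → Aircraft takes values {27, 12} — violation — fails.
(v) {Pilot, Dest} -> Aircraft: (Pilot=C78, Dest=221): 2 rows → Aircraft takes values {26, 12} — violation — fails.
None of the 5 dependencies hold.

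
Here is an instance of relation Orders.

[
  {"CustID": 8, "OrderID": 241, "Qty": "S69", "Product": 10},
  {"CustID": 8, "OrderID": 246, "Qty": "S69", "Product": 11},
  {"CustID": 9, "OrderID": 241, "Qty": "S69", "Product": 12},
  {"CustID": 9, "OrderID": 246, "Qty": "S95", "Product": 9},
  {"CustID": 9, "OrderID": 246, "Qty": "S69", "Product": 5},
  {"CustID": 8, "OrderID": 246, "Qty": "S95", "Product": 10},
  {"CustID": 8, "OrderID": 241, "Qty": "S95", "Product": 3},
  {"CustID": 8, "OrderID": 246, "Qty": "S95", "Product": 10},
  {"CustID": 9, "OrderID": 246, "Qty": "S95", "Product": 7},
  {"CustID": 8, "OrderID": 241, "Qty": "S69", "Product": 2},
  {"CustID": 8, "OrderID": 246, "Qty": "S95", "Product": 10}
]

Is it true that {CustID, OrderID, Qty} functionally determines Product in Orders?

No

(CustID=8, OrderID=241, Qty=S69): 2 rows → Product takes values {10, 2} — violation
(CustID=8, OrderID=246, Qty=S69): 1 row → Product = 11 ✓
(CustID=9, OrderID=241, Qty=S69): 1 row → Product = 12 ✓
(CustID=9, OrderID=246, Qty=S95): 2 rows → Product takes values {9, 7} — violation
(CustID=9, OrderID=246, Qty=S69): 1 row → Product = 5 ✓
(CustID=8, OrderID=246, Qty=S95): 3 rows → Product = 10, 10, 10 ✓
(CustID=8, OrderID=241, Qty=S95): 1 row → Product = 3 ✓
Two rows agree on {CustID, OrderID, Qty} but differ on Product, so {CustID, OrderID, Qty} → Product does not hold.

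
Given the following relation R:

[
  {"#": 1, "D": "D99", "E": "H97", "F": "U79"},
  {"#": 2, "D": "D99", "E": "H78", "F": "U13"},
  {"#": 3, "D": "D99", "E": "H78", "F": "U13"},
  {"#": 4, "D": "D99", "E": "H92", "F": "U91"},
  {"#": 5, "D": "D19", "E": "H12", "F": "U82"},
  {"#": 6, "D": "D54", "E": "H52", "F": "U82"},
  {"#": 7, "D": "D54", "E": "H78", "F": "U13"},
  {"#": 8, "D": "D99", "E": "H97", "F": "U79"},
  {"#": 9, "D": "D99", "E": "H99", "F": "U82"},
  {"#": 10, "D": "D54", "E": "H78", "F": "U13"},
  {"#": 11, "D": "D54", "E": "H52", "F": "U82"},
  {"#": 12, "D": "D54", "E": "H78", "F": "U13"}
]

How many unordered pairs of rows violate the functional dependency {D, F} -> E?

(D=D99, F=U79): all 2 rows agree on E — 0 pairs.
(D=D99, F=U13): all 2 rows agree on E — 0 pairs.
(D=D54, F=U82): all 2 rows agree on E — 0 pairs.
(D=D54, F=U13): all 3 rows agree on E — 0 pairs.

0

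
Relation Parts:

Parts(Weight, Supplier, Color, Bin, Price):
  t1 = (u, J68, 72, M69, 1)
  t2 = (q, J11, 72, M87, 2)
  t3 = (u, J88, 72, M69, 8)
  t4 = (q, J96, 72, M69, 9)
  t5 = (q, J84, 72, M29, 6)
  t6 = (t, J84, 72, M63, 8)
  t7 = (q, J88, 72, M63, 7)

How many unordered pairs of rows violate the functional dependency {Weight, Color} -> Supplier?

(Weight=u, Color=72): violating pairs (1,3) — 1 pair.
(Weight=q, Color=72): violating pairs (2,4), (2,5), (2,7), (4,5), (4,7), (5,7) — 6 pairs.

7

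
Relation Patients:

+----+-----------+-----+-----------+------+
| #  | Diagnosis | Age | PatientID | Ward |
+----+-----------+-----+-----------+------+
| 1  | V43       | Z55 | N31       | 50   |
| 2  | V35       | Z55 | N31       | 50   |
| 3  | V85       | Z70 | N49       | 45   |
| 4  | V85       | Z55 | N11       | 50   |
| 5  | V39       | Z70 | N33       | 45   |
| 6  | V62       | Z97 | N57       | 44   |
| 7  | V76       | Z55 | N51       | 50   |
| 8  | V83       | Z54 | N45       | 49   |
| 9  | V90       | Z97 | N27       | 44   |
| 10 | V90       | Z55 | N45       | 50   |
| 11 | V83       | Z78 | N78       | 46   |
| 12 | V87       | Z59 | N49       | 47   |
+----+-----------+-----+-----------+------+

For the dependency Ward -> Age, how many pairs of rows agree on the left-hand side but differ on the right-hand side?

0

Ward=50: all 5 rows agree on Age — 0 pairs.
Ward=45: all 2 rows agree on Age — 0 pairs.
Ward=44: all 2 rows agree on Age — 0 pairs.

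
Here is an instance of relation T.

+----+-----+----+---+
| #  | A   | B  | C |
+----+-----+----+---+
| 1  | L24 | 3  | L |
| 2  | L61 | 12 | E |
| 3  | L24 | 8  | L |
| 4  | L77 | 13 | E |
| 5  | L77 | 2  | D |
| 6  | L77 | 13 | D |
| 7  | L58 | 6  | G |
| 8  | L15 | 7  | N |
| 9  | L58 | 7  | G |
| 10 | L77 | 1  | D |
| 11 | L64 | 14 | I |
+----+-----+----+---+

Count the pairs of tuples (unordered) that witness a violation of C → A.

C=L: all 2 rows agree on A — 0 pairs.
C=E: violating pairs (2,4) — 1 pair.
C=D: all 3 rows agree on A — 0 pairs.
C=G: all 2 rows agree on A — 0 pairs.

1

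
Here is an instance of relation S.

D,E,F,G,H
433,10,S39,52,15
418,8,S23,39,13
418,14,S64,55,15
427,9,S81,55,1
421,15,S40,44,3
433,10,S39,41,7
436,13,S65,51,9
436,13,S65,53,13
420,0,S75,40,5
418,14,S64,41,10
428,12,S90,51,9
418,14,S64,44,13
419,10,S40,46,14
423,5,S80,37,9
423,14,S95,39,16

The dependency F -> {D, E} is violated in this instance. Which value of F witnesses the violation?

S40

F=S39: 2 rows → {D,E} = (433, 10), (433, 10) ✓
F=S23: 1 row → {D,E} = (418, 8) ✓
F=S64: 3 rows → {D,E} = (418, 14), (418, 14), (418, 14) ✓
F=S81: 1 row → {D,E} = (427, 9) ✓
F=S40: 2 rows → {D,E} takes values {(421, 15), (419, 10)} — violation
F=S65: 2 rows → {D,E} = (436, 13), (436, 13) ✓
F=S75: 1 row → {D,E} = (420, 0) ✓
F=S90: 1 row → {D,E} = (428, 12) ✓
F=S80: 1 row → {D,E} = (423, 5) ✓
F=S95: 1 row → {D,E} = (423, 14) ✓
The only F value with inconsistent RHS is F=S40.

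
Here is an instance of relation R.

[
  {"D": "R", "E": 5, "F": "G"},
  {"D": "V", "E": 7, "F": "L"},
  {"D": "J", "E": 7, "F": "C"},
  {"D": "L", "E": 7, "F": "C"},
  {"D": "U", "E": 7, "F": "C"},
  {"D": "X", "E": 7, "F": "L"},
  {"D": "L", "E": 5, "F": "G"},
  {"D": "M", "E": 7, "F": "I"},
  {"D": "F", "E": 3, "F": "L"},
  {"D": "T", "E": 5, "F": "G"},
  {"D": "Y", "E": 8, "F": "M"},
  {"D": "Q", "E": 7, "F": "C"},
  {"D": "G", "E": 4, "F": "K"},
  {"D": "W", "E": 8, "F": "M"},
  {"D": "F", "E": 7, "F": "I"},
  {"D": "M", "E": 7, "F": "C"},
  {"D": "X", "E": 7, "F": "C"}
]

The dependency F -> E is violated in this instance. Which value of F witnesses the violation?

F=G: 3 rows → E = 5, 5, 5 ✓
F=L: 3 rows → E takes values {7, 3} — violation
F=C: 6 rows → E = 7, 7, 7, 7, 7, 7 ✓
F=I: 2 rows → E = 7, 7 ✓
F=M: 2 rows → E = 8, 8 ✓
F=K: 1 row → E = 4 ✓
The only F value with inconsistent E is F=L.

L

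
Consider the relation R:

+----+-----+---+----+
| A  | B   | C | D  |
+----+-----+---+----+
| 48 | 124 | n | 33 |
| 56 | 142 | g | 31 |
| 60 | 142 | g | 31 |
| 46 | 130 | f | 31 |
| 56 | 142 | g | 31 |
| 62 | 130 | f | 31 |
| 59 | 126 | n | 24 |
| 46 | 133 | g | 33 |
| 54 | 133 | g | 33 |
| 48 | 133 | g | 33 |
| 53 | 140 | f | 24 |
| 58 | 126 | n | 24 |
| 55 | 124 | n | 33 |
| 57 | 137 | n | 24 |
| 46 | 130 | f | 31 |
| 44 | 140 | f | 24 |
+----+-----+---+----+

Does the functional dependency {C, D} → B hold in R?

No

(C=n, D=33): 2 rows → B = 124, 124 ✓
(C=g, D=31): 3 rows → B = 142, 142, 142 ✓
(C=f, D=31): 3 rows → B = 130, 130, 130 ✓
(C=n, D=24): 3 rows → B takes values {126, 137} — violation
(C=g, D=33): 3 rows → B = 133, 133, 133 ✓
(C=f, D=24): 2 rows → B = 140, 140 ✓
Two rows agree on {C, D} but differ on B, so {C, D} → B does not hold.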